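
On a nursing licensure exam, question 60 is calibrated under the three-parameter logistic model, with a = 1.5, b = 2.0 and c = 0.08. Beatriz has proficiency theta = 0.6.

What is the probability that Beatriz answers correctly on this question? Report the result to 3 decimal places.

P(theta) = c + (1 − c) · 1 / (1 + exp(−a(theta − b)))
Exponent: 1.5 × (0.6 − 2.0) = -2.1000
1/(1 + e^{2.1000}) = 0.1091
P = 0.08 + 0.92 × 0.1091 = 0.1804

0.180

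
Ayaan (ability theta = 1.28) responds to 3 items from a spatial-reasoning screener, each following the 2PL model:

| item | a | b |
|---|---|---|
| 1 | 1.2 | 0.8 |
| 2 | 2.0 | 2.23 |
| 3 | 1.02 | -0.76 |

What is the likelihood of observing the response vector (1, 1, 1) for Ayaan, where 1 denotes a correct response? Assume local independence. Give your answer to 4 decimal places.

P(theta) = 1 / (1 + exp(−a(theta − b)))
P_1 = 1/(1+e^{-0.5760}) = 0.6401
P_2 = 1/(1+e^{1.9000}) = 0.1301
P_3 = 1/(1+e^{-2.0808}) = 0.8890
L = P_1 × P_2 × P_3 = 0.6401 × 0.1301 × 0.8890 = 0.07405

0.0740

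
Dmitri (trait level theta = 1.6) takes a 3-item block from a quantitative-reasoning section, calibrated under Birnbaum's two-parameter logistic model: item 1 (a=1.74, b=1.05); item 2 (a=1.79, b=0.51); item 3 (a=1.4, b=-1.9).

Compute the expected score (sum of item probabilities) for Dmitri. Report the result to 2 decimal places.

2.59

P(theta) = 1 / (1 + exp(−a(theta − b)))
P_1 = 1/(1+e^{-0.9570}) = 0.7225
P_2 = 1/(1+e^{-1.9511}) = 0.8756
P_3 = 1/(1+e^{-4.9000}) = 0.9926
E[score] = 0.7225 + 0.8756 + 0.9926 = 2.5907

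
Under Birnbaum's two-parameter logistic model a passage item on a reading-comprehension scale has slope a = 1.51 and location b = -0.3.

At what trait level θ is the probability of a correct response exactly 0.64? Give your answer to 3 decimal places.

0.081

P(θ) = 1 / (1 + exp(−a(θ − b)))
logit = ln(0.6400/0.3600) = 0.5754
θ = b + logit/(a) = -0.3 + 0.5754/1.5100 = 0.0810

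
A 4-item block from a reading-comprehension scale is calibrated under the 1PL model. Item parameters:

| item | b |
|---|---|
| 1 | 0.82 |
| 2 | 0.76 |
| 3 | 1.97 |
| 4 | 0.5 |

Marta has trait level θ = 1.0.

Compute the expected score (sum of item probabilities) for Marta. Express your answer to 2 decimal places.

2.00

P(θ) = 1 / (1 + exp(−(θ − b)))
P_1 = 1/(1+e^{-0.1800}) = 0.5449
P_2 = 1/(1+e^{-0.2400}) = 0.5597
P_3 = 1/(1+e^{0.9700}) = 0.2749
P_4 = 1/(1+e^{-0.5000}) = 0.6225
E[score] = 0.5449 + 0.5597 + 0.2749 + 0.6225 = 2.0019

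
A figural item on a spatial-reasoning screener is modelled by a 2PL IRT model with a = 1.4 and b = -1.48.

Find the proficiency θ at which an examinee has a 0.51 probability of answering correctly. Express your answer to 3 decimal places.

P(θ) = 1 / (1 + exp(−a(θ − b)))
logit = ln(0.5100/0.4900) = 0.0400
θ = b + logit/(a) = -1.48 + 0.0400/1.4000 = -1.4514

-1.451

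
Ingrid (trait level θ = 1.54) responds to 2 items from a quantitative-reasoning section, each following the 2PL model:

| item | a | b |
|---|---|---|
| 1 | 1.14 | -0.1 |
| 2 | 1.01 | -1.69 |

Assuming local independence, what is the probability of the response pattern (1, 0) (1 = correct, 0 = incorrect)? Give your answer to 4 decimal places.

P(θ) = 1 / (1 + exp(−a(θ − b)))
P_1 = 1/(1+e^{-1.8696}) = 0.8664
P_2 = 1/(1+e^{-3.2623}) = 0.9631
L = P_1 × (1−P_2) = 0.8664 × 0.0369 = 0.03196

0.0320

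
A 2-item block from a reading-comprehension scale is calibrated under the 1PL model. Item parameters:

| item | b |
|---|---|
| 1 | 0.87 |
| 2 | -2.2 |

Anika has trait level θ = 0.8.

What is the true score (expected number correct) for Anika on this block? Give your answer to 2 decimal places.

P(θ) = 1 / (1 + exp(−(θ − b)))
P_1 = 1/(1+e^{0.0700}) = 0.4825
P_2 = 1/(1+e^{-3.0000}) = 0.9526
E[score] = 0.4825 + 0.9526 = 1.4351

1.44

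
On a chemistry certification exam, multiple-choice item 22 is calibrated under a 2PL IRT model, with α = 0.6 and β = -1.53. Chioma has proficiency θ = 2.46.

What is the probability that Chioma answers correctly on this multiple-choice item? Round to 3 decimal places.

0.916

P(θ) = 1 / (1 + exp(−α(θ − β)))
Exponent: 0.6 × (2.46 − (-1.53)) = 2.3940
1/(1 + e^{-2.3940}) = 0.9164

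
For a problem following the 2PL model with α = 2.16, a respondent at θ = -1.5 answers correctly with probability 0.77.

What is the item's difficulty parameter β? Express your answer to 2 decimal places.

-2.06

P(θ) = 1 / (1 + exp(−α(θ − β)))
logit(0.77) = ln(0.77/0.23) = 1.2083
β = θ − logit/(α) = -1.5 − 1.2083/2.1600 = -2.0594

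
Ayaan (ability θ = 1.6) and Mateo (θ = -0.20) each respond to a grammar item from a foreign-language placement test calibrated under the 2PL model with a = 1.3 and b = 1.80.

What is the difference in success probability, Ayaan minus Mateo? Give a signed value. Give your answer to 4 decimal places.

0.3662

P(θ) = 1 / (1 + exp(−a(θ − b)))
P(Ayaan) = 0.4354  [exponent -0.2600]
P(Mateo) = 0.0691  [exponent -2.6000]
Difference = 0.4354 − 0.0691 = 0.3662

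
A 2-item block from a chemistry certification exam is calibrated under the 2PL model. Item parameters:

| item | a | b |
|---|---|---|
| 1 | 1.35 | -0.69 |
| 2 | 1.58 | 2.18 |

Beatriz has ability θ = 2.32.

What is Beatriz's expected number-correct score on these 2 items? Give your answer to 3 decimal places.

1.538

P(θ) = 1 / (1 + exp(−a(θ − b)))
P_1 = 1/(1+e^{-4.0635}) = 0.9831
P_2 = 1/(1+e^{-0.2212}) = 0.5551
E[score] = 0.9831 + 0.5551 = 1.5382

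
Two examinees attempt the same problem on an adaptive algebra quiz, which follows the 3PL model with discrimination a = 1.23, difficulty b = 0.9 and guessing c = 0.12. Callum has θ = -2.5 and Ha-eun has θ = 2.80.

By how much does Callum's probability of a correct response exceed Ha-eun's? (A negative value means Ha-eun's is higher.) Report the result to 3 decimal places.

P(θ) = c + (1 − c) · 1 / (1 + exp(−a(θ − b)))
P(Callum) = 0.1332  [exponent -4.1820]
P(Ha-eun) = 0.9225  [exponent 2.3370]
Difference = 0.1332 − 0.9225 = -0.7892

-0.789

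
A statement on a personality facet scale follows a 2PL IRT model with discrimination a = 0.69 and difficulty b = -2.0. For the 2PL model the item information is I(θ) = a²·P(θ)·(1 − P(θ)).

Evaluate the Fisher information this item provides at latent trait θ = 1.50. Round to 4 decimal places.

0.0359

P = 1/(1+e^{-2.4150}) = 0.9180
P(1−P) = 0.9180 × 0.0820 = 0.0753
I = a² × P(1−P) = 0.69² × 0.0753 = 0.03585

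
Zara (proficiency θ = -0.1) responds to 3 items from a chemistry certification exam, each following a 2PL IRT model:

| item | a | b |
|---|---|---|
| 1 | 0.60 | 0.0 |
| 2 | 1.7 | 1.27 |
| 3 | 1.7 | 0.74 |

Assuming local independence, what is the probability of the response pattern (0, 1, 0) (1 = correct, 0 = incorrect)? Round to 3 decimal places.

P(θ) = 1 / (1 + exp(−a(θ − b)))
P_1 = 1/(1+e^{0.0600}) = 0.4850
P_2 = 1/(1+e^{2.3290}) = 0.0887
P_3 = 1/(1+e^{1.4280}) = 0.1934
L = (1−P_1) × P_2 × (1−P_3) = 0.5150 × 0.0887 × 0.8066 = 0.03687

0.037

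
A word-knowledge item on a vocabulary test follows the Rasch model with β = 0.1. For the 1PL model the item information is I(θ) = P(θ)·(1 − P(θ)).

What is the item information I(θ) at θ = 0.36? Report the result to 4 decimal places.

0.2458

P = 1/(1+e^{-0.2600}) = 0.5646
P(1−P) = 0.5646 × 0.4354 = 0.2458
I = P(1−P) = 0.24582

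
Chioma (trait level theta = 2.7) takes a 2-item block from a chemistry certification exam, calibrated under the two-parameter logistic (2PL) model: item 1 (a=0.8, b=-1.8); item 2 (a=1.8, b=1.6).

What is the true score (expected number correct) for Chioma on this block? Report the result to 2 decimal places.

1.85

P(theta) = 1 / (1 + exp(−a(theta − b)))
P_1 = 1/(1+e^{-3.6000}) = 0.9734
P_2 = 1/(1+e^{-1.9800}) = 0.8787
E[score] = 0.9734 + 0.8787 = 1.8521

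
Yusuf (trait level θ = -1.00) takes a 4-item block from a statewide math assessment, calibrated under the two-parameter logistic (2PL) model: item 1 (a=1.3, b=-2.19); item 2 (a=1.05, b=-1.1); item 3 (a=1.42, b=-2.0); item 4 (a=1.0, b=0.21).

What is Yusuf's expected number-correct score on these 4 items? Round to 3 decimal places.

P(θ) = 1 / (1 + exp(−a(θ − b)))
P_1 = 1/(1+e^{-1.5470}) = 0.8245
P_2 = 1/(1+e^{-0.1050}) = 0.5262
P_3 = 1/(1+e^{-1.4200}) = 0.8053
P_4 = 1/(1+e^{1.2100}) = 0.2297
E[score] = 0.8245 + 0.5262 + 0.8053 + 0.2297 = 2.3857

2.386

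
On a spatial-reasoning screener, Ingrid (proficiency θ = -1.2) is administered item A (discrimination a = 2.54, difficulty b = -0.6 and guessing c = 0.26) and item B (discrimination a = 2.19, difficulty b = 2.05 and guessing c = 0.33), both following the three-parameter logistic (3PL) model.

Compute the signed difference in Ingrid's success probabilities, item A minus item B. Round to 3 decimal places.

P(θ) = c + (1 − c) · 1 / (1 + exp(−a(θ − b)))
P_A = 0.3924
P_B = 0.3305
P_A − P_B = 0.0618

0.062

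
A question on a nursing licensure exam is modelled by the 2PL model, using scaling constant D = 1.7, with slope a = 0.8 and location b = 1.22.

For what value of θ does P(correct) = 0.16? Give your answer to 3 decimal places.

P(θ) = 1 / (1 + exp(−D·a(θ − b)))
logit = ln(0.1600/0.8400) = -1.6582
θ = b + logit/(1.7·a) = 1.22 + (-1.6582)/1.3600 = 0.0007

0.001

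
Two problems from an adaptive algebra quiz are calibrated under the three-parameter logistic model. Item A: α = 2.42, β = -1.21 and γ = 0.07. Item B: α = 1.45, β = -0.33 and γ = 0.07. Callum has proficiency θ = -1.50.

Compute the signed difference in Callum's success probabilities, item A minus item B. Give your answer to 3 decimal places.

0.164

P(θ) = γ + (1 − γ) · 1 / (1 + exp(−α(θ − β)))
P_A = 0.3782
P_B = 0.2141
P_A − P_B = 0.1641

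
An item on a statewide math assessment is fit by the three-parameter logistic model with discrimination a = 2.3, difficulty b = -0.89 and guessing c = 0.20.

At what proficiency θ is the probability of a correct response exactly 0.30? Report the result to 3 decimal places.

P(θ) = c + (1 − c) · 1 / (1 + exp(−a(θ − b)))
Remove guessing floor: (0.30 − 0.20)/(1 − 0.20) = 0.1250
logit = ln(0.1250/0.8750) = -1.9459
θ = b + logit/(a) = -0.89 + (-1.9459)/2.3000 = -1.7360

-1.736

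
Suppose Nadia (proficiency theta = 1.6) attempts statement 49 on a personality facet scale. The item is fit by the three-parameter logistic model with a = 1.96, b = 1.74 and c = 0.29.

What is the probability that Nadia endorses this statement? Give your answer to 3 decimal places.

0.597

P(theta) = c + (1 − c) · 1 / (1 + exp(−a(theta − b)))
Exponent: 1.96 × (1.6 − 1.74) = -0.2744
1/(1 + e^{0.2744}) = 0.4318
P = 0.29 + 0.71 × 0.4318 = 0.5966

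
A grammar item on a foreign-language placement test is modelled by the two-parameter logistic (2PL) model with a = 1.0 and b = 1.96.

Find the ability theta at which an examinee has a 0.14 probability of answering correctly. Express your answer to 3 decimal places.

P(theta) = 1 / (1 + exp(−a(theta − b)))
logit = ln(0.1400/0.8600) = -1.8153
theta = b + logit/(a) = 1.96 + (-1.8153)/1.0000 = 0.1447

0.145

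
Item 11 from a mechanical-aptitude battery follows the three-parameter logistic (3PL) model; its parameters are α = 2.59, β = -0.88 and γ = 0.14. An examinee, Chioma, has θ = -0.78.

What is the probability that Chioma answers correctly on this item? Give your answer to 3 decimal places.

P(θ) = γ + (1 − γ) · 1 / (1 + exp(−α(θ − β)))
Exponent: 2.59 × (-0.78 − (-0.88)) = 0.2590
1/(1 + e^{-0.2590}) = 0.5644
P = 0.14 + 0.86 × 0.5644 = 0.6254

0.625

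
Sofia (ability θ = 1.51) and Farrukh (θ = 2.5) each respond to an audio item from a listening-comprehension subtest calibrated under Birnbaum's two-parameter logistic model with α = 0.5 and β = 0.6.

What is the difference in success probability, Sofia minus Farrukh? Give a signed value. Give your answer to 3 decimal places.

-0.109

P(θ) = 1 / (1 + exp(−α(θ − β)))
P(Sofia) = 0.6118  [exponent 0.4550]
P(Farrukh) = 0.7211  [exponent 0.9500]
Difference = 0.6118 − 0.7211 = -0.1093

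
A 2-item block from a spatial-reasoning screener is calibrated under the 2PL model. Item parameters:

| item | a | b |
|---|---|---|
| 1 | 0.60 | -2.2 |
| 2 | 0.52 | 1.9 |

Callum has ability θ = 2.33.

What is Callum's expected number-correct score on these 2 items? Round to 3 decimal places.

P(θ) = 1 / (1 + exp(−a(θ − b)))
P_1 = 1/(1+e^{-2.7180}) = 0.9381
P_2 = 1/(1+e^{-0.2236}) = 0.5557
E[score] = 0.9381 + 0.5557 = 1.4937

1.494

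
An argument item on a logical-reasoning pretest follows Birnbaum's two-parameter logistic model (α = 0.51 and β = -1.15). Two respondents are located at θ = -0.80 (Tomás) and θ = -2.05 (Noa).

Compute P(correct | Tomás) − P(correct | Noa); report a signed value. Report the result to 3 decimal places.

0.157

P(θ) = 1 / (1 + exp(−α(θ − β)))
P(Tomás) = 0.5445  [exponent 0.1785]
P(Noa) = 0.3872  [exponent -0.4590]
Difference = 0.5445 − 0.3872 = 0.1573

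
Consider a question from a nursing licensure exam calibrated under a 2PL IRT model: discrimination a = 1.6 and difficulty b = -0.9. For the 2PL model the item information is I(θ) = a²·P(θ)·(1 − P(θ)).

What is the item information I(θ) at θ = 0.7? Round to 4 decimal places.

0.1705

P = 1/(1+e^{-2.5600}) = 0.9282
P(1−P) = 0.9282 × 0.0718 = 0.0666
I = a² × P(1−P) = 1.6² × 0.0666 = 0.17052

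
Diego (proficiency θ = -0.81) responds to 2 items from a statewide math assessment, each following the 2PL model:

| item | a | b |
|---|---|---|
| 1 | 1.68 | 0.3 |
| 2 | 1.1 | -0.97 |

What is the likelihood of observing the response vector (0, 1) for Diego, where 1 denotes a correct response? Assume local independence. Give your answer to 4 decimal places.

0.4709

P(θ) = 1 / (1 + exp(−a(θ − b)))
P_1 = 1/(1+e^{1.8648}) = 0.1341
P_2 = 1/(1+e^{-0.1760}) = 0.5439
L = (1−P_1) × P_2 = 0.8659 × 0.5439 = 0.47093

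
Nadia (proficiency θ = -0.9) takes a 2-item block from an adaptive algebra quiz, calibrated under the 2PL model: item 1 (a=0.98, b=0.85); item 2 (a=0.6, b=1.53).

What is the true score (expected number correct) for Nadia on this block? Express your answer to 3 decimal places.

P(θ) = 1 / (1 + exp(−a(θ − b)))
P_1 = 1/(1+e^{1.7150}) = 0.1525
P_2 = 1/(1+e^{1.4580}) = 0.1888
E[score] = 0.1525 + 0.1888 = 0.3413

0.341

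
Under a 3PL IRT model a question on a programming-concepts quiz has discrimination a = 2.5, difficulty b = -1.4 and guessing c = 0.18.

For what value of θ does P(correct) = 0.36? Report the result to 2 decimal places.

-1.91

P(θ) = c + (1 − c) · 1 / (1 + exp(−a(θ − b)))
Remove guessing floor: (0.36 − 0.18)/(1 − 0.18) = 0.2195
logit = ln(0.2195/0.7805) = -1.2685
θ = b + logit/(a) = -1.4 + (-1.2685)/2.5000 = -1.9074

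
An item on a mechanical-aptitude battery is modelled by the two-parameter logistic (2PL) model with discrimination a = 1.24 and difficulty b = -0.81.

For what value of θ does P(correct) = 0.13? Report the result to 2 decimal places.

-2.34

P(θ) = 1 / (1 + exp(−a(θ − b)))
logit = ln(0.1300/0.8700) = -1.9010
θ = b + logit/(a) = -0.81 + (-1.9010)/1.2400 = -2.3430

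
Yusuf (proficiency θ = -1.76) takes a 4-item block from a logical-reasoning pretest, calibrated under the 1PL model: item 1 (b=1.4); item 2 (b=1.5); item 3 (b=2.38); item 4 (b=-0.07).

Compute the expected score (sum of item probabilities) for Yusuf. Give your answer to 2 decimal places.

P(θ) = 1 / (1 + exp(−(θ − b)))
P_1 = 1/(1+e^{3.1600}) = 0.0407
P_2 = 1/(1+e^{3.2600}) = 0.0370
P_3 = 1/(1+e^{4.1400}) = 0.0157
P_4 = 1/(1+e^{1.6900}) = 0.1558
E[score] = 0.0407 + 0.0370 + 0.0157 + 0.1558 = 0.2491

0.25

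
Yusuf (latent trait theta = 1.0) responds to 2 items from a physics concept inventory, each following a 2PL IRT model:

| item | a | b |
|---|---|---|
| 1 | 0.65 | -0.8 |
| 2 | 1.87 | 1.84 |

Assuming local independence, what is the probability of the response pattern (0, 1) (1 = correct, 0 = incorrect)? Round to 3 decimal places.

P(theta) = 1 / (1 + exp(−a(theta − b)))
P_1 = 1/(1+e^{-1.1700}) = 0.7631
P_2 = 1/(1+e^{1.5708}) = 0.1721
L = (1−P_1) × P_2 = 0.2369 × 0.1721 = 0.04076

0.041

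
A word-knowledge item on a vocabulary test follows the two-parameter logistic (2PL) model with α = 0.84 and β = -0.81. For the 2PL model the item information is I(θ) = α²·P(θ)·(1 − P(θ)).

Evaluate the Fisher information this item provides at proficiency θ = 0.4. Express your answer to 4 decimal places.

P = 1/(1+e^{-1.0164}) = 0.7343
P(1−P) = 0.7343 × 0.2657 = 0.1951
I = α² × P(1−P) = 0.84² × 0.1951 = 0.13767

0.1377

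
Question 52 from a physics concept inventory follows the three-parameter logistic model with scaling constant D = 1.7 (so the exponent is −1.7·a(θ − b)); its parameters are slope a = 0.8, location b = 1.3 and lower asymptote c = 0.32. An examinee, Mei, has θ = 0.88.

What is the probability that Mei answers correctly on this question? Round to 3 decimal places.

P(θ) = c + (1 − c) · 1 / (1 + exp(−D·a(θ − b)))
Exponent: 1.7 × 0.8 × (0.88 − 1.3) = -0.5712
1/(1 + e^{0.5712}) = 0.3610
P = 0.32 + 0.68 × 0.3610 = 0.5655

0.565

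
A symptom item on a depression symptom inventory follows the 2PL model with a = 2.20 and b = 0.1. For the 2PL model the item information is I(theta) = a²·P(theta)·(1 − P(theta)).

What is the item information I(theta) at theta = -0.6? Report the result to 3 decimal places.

P = 1/(1+e^{1.5400}) = 0.1765
P(1−P) = 0.1765 × 0.8235 = 0.1454
I = a² × P(1−P) = 2.20² × 0.1454 = 0.70359

0.704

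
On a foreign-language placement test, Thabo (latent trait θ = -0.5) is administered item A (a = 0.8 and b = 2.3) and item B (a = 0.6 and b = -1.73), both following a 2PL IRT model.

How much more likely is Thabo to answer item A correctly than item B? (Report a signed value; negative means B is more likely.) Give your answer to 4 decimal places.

-0.5803

P(θ) = 1 / (1 + exp(−a(θ − b)))
P_A = 0.0962
P_B = 0.6766
P_A − P_B = -0.5803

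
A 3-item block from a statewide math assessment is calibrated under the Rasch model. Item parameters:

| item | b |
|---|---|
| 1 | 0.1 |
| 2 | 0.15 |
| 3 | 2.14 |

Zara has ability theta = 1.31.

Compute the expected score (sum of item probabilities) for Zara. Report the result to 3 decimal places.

P(theta) = 1 / (1 + exp(−(theta − b)))
P_1 = 1/(1+e^{-1.2100}) = 0.7703
P_2 = 1/(1+e^{-1.1600}) = 0.7613
P_3 = 1/(1+e^{0.8300}) = 0.3036
E[score] = 0.7703 + 0.7613 + 0.3036 = 1.8353

1.835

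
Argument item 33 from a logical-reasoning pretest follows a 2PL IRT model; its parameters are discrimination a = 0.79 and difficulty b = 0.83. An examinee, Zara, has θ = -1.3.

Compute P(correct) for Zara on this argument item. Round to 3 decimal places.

P(θ) = 1 / (1 + exp(−a(θ − b)))
Exponent: 0.79 × (-1.3 − 0.83) = -1.6827
1/(1 + e^{1.6827}) = 0.1567

0.157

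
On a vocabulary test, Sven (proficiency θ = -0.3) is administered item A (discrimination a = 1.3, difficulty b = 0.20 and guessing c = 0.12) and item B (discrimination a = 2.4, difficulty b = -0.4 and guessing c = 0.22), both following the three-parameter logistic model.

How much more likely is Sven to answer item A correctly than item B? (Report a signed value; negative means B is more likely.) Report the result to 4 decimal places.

-0.2347

P(θ) = c + (1 − c) · 1 / (1 + exp(−a(θ − b)))
P_A = 0.4218
P_B = 0.6566
P_A − P_B = -0.2347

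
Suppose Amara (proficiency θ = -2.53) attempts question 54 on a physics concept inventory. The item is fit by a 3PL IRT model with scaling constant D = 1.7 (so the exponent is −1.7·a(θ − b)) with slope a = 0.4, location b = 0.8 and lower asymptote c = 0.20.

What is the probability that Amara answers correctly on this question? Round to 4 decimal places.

0.2753

P(θ) = c + (1 − c) · 1 / (1 + exp(−D·a(θ − b)))
Exponent: 1.7 × 0.4 × (-2.53 − 0.8) = -2.2644
1/(1 + e^{2.2644}) = 0.0941
P = 0.20 + 0.80 × 0.0941 = 0.2753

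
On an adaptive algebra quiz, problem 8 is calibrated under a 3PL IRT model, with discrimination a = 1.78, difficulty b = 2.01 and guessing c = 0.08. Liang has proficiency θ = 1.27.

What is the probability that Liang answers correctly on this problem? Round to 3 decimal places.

0.274

P(θ) = c + (1 − c) · 1 / (1 + exp(−a(θ − b)))
Exponent: 1.78 × (1.27 − 2.01) = -1.3172
1/(1 + e^{1.3172}) = 0.2113
P = 0.08 + 0.92 × 0.2113 = 0.2744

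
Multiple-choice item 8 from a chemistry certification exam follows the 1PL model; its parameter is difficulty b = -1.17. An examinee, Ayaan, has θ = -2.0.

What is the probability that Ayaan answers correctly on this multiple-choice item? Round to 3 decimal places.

P(θ) = 1 / (1 + exp(−(θ − b)))
Exponent: (-2.0 − (-1.17)) = -0.8300
1/(1 + e^{0.8300}) = 0.3036
P = 0.3036

0.304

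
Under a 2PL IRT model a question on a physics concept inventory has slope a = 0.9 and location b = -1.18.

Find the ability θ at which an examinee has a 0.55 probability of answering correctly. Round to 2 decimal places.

-0.96

P(θ) = 1 / (1 + exp(−a(θ − b)))
logit = ln(0.5500/0.4500) = 0.2007
θ = b + logit/(a) = -1.18 + 0.2007/0.9000 = -0.9570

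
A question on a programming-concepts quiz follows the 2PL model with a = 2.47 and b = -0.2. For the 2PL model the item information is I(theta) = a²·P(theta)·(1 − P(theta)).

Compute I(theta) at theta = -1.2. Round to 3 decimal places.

0.439

P = 1/(1+e^{2.4700}) = 0.0780
P(1−P) = 0.0780 × 0.9220 = 0.0719
I = a² × P(1−P) = 2.47² × 0.0719 = 0.43869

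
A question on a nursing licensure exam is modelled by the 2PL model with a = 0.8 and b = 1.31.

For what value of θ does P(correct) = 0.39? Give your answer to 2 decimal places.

0.75

P(θ) = 1 / (1 + exp(−a(θ − b)))
logit = ln(0.3900/0.6100) = -0.4473
θ = b + logit/(a) = 1.31 + (-0.4473)/0.8000 = 0.7509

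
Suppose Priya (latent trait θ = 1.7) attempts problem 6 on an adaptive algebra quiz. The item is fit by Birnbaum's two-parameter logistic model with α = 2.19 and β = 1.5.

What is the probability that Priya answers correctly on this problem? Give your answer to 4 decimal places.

P(θ) = 1 / (1 + exp(−α(θ − β)))
Exponent: 2.19 × (1.7 − 1.5) = 0.4380
1/(1 + e^{-0.4380}) = 0.6078

0.6078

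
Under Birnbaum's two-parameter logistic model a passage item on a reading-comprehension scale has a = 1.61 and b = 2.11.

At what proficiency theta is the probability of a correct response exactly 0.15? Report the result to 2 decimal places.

1.03

P(theta) = 1 / (1 + exp(−a(theta − b)))
logit = ln(0.1500/0.8500) = -1.7346
theta = b + logit/(a) = 2.11 + (-1.7346)/1.6100 = 1.0326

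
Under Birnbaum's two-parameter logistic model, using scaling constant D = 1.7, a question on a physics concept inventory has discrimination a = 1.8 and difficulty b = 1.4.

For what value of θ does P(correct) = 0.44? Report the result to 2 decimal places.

P(θ) = 1 / (1 + exp(−D·a(θ − b)))
logit = ln(0.4400/0.5600) = -0.2412
θ = b + logit/(1.7·a) = 1.4 + (-0.2412)/3.0600 = 1.3212

1.32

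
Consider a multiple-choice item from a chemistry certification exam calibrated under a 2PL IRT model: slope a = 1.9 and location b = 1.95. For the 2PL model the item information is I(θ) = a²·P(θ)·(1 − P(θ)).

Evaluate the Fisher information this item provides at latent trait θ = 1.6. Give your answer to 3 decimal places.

0.810

P = 1/(1+e^{0.6650}) = 0.3396
P(1−P) = 0.3396 × 0.6604 = 0.2243
I = a² × P(1−P) = 1.9² × 0.2243 = 0.80964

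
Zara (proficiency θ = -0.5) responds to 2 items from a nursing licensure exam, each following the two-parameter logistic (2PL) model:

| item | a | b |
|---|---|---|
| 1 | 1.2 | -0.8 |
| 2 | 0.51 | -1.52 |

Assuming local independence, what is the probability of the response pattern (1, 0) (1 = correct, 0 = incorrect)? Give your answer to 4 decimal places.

0.2196

P(θ) = 1 / (1 + exp(−a(θ − b)))
P_1 = 1/(1+e^{-0.3600}) = 0.5890
P_2 = 1/(1+e^{-0.5202}) = 0.6272
L = P_1 × (1−P_2) = 0.5890 × 0.3728 = 0.21960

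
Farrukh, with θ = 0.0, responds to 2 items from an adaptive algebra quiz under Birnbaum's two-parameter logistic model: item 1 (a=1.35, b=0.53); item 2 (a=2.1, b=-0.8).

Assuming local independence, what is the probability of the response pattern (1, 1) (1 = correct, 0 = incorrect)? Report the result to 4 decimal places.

P(θ) = 1 / (1 + exp(−a(θ − b)))
P_1 = 1/(1+e^{0.7155}) = 0.3284
P_2 = 1/(1+e^{-1.6800}) = 0.8429
L = P_1 × P_2 = 0.3284 × 0.8429 = 0.27680

0.2768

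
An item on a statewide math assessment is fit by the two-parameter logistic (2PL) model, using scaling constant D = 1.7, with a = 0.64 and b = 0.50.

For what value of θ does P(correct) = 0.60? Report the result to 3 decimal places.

0.873

P(θ) = 1 / (1 + exp(−D·a(θ − b)))
logit = ln(0.6000/0.4000) = 0.4055
θ = b + logit/(1.7·a) = 0.50 + 0.4055/1.0880 = 0.8727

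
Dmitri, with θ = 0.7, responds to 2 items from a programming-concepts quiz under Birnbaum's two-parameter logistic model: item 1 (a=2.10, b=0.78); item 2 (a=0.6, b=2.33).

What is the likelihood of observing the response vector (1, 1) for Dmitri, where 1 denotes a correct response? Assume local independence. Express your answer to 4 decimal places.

P(θ) = 1 / (1 + exp(−a(θ − b)))
P_1 = 1/(1+e^{0.1680}) = 0.4581
P_2 = 1/(1+e^{0.9780}) = 0.2733
L = P_1 × P_2 = 0.4581 × 0.2733 = 0.12519

0.1252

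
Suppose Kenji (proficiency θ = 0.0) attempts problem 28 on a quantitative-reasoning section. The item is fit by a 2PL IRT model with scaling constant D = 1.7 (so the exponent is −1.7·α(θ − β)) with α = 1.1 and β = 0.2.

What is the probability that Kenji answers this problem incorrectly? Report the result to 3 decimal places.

0.592

P(θ) = 1 / (1 + exp(−D·α(θ − β)))
Exponent: 1.7 × 1.1 × (0.0 − 0.2) = -0.3740
1/(1 + e^{0.3740}) = 0.4076
P = 0.4076
P(incorrect) = 1 − 0.4076 = 0.5924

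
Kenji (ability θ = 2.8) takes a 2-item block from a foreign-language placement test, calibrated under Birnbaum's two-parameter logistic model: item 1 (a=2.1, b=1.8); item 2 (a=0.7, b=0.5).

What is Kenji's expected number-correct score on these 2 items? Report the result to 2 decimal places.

P(θ) = 1 / (1 + exp(−a(θ − b)))
P_1 = 1/(1+e^{-2.1000}) = 0.8909
P_2 = 1/(1+e^{-1.6100}) = 0.8334
E[score] = 0.8909 + 0.8334 = 1.7243

1.72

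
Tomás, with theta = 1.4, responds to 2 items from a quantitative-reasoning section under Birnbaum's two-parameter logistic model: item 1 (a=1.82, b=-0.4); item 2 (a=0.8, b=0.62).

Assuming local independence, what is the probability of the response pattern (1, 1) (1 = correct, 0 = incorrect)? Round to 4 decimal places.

0.6274

P(theta) = 1 / (1 + exp(−a(theta − b)))
P_1 = 1/(1+e^{-3.2760}) = 0.9636
P_2 = 1/(1+e^{-0.6240}) = 0.6511
L = P_1 × P_2 = 0.9636 × 0.6511 = 0.62742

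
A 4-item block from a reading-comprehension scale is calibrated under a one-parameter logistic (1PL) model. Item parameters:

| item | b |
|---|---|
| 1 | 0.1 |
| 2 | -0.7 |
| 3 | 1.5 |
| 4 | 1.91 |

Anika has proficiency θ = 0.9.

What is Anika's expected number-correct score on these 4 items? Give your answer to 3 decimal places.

2.143

P(θ) = 1 / (1 + exp(−(θ − b)))
P_1 = 1/(1+e^{-0.8000}) = 0.6900
P_2 = 1/(1+e^{-1.6000}) = 0.8320
P_3 = 1/(1+e^{0.6000}) = 0.3543
P_4 = 1/(1+e^{1.0100}) = 0.2670
E[score] = 0.6900 + 0.8320 + 0.3543 + 0.2670 = 2.1433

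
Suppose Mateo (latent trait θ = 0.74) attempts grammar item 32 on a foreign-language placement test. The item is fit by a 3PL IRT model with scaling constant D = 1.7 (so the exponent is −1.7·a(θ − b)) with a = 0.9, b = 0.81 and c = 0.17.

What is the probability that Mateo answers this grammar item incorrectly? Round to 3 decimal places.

0.437

P(θ) = c + (1 − c) · 1 / (1 + exp(−D·a(θ − b)))
Exponent: 1.7 × 0.9 × (0.74 − 0.81) = -0.1071
1/(1 + e^{0.1071}) = 0.4733
P = 0.17 + 0.83 × 0.4733 = 0.5628
P(incorrect) = 1 − 0.5628 = 0.4372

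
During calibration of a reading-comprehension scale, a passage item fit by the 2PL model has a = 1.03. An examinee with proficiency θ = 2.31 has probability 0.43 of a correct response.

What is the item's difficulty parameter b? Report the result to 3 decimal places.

2.584

P(θ) = 1 / (1 + exp(−a(θ − b)))
logit(0.43) = ln(0.43/0.57) = -0.2819
b = θ − logit/(a) = 2.31 − (-0.2819)/1.0300 = 2.5836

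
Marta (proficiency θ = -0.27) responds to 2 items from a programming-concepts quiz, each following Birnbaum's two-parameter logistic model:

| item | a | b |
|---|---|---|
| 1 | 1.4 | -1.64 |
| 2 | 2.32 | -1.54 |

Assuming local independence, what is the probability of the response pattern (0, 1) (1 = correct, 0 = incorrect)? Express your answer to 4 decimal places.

0.1217

P(θ) = 1 / (1 + exp(−a(θ − b)))
P_1 = 1/(1+e^{-1.9180}) = 0.8719
P_2 = 1/(1+e^{-2.9464}) = 0.9501
L = (1−P_1) × P_2 = 0.1281 × 0.9501 = 0.12169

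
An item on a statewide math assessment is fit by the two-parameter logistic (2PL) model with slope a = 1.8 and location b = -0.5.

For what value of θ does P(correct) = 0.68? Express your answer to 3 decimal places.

-0.081

P(θ) = 1 / (1 + exp(−a(θ − b)))
logit = ln(0.6800/0.3200) = 0.7538
θ = b + logit/(a) = -0.5 + 0.7538/1.8000 = -0.0812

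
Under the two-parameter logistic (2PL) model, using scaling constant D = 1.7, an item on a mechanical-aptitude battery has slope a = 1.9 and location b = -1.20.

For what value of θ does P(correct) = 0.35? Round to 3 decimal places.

P(θ) = 1 / (1 + exp(−D·a(θ − b)))
logit = ln(0.3500/0.6500) = -0.6190
θ = b + logit/(1.7·a) = -1.20 + (-0.6190)/3.2300 = -1.3917

-1.392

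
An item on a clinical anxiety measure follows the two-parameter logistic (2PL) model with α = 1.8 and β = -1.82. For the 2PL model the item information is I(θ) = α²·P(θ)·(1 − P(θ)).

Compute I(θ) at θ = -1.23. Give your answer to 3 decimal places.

0.619

P = 1/(1+e^{-1.0620}) = 0.7431
P(1−P) = 0.7431 × 0.2569 = 0.1909
I = α² × P(1−P) = 1.8² × 0.1909 = 0.61857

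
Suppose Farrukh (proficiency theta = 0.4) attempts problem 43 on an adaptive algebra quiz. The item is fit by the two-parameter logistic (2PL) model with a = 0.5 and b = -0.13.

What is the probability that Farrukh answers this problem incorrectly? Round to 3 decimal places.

0.434

P(theta) = 1 / (1 + exp(−a(theta − b)))
Exponent: 0.5 × (0.4 − (-0.13)) = 0.2650
1/(1 + e^{-0.2650}) = 0.5659
P(incorrect) = 1 − 0.5659 = 0.4341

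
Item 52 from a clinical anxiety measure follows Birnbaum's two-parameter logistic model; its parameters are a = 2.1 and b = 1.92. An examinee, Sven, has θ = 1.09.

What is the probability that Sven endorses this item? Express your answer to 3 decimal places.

0.149

P(θ) = 1 / (1 + exp(−a(θ − b)))
Exponent: 2.1 × (1.09 − 1.92) = -1.7430
1/(1 + e^{1.7430}) = 0.1489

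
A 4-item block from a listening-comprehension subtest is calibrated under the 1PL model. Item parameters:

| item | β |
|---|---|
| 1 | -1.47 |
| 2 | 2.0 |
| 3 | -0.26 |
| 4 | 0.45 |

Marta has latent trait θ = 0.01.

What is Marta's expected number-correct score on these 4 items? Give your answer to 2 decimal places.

1.89

P(θ) = 1 / (1 + exp(−(θ − β)))
P_1 = 1/(1+e^{-1.4800}) = 0.8146
P_2 = 1/(1+e^{1.9900}) = 0.1203
P_3 = 1/(1+e^{-0.2700}) = 0.5671
P_4 = 1/(1+e^{0.4400}) = 0.3917
E[score] = 0.8146 + 0.1203 + 0.5671 + 0.3917 = 1.8937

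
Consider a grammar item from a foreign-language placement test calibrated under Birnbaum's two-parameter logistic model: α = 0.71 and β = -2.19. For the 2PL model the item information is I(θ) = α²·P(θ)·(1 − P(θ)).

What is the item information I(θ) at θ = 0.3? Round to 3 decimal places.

0.063

P = 1/(1+e^{-1.7679}) = 0.8542
P(1−P) = 0.8542 × 0.1458 = 0.1245
I = α² × P(1−P) = 0.71² × 0.1245 = 0.06278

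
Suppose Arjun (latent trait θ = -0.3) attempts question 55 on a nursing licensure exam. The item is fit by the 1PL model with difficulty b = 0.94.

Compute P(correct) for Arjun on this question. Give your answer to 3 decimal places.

P(θ) = 1 / (1 + exp(−(θ − b)))
Exponent: (-0.3 − 0.94) = -1.2400
1/(1 + e^{1.2400}) = 0.2244
P = 0.2244

0.224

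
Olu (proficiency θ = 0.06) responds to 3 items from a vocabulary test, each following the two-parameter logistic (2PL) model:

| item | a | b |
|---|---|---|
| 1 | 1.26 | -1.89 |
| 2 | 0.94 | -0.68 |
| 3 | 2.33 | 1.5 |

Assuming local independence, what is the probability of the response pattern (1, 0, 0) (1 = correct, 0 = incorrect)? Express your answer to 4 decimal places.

P(θ) = 1 / (1 + exp(−a(θ − b)))
P_1 = 1/(1+e^{-2.4570}) = 0.9211
P_2 = 1/(1+e^{-0.6956}) = 0.6672
P_3 = 1/(1+e^{3.3552}) = 0.0337
L = P_1 × (1−P_2) × (1−P_3) = 0.9211 × 0.3328 × 0.9663 = 0.29618

0.2962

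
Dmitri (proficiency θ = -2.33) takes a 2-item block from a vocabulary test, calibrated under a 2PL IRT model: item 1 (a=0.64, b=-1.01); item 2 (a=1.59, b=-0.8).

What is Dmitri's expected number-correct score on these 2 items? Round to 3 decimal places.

0.381

P(θ) = 1 / (1 + exp(−a(θ − b)))
P_1 = 1/(1+e^{0.8448}) = 0.3005
P_2 = 1/(1+e^{2.4327}) = 0.0807
E[score] = 0.3005 + 0.0807 = 0.3812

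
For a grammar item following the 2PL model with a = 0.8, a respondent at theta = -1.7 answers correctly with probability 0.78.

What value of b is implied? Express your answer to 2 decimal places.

-3.28

P(theta) = 1 / (1 + exp(−a(theta − b)))
logit(0.78) = ln(0.78/0.22) = 1.2657
b = theta − logit/(a) = -1.7 − 1.2657/0.8000 = -3.2821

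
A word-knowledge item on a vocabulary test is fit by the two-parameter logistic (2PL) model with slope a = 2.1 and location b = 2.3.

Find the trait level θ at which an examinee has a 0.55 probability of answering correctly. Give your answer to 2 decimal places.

P(θ) = 1 / (1 + exp(−a(θ − b)))
logit = ln(0.5500/0.4500) = 0.2007
θ = b + logit/(a) = 2.3 + 0.2007/2.1000 = 2.3956

2.40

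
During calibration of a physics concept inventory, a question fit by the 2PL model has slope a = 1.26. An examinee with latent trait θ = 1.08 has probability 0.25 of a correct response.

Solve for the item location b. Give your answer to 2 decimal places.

1.95

P(θ) = 1 / (1 + exp(−a(θ − b)))
logit(0.25) = ln(0.25/0.75) = -1.0986
b = θ − logit/(a) = 1.08 − (-1.0986)/1.2600 = 1.9519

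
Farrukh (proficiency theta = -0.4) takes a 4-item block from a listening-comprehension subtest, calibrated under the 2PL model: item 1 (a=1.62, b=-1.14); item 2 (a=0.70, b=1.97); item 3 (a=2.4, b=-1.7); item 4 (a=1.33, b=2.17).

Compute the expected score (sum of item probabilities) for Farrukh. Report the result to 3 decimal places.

P(theta) = 1 / (1 + exp(−a(theta − b)))
P_1 = 1/(1+e^{-1.1988}) = 0.7683
P_2 = 1/(1+e^{1.6590}) = 0.1599
P_3 = 1/(1+e^{-3.1200}) = 0.9577
P_4 = 1/(1+e^{3.4181}) = 0.0317
E[score] = 0.7683 + 0.1599 + 0.9577 + 0.0317 = 1.9177

1.918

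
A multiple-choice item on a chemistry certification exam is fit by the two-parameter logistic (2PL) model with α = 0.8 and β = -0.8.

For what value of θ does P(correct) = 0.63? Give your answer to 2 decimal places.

P(θ) = 1 / (1 + exp(−α(θ − β)))
logit = ln(0.6300/0.3700) = 0.5322
θ = β + logit/(α) = -0.8 + 0.5322/0.8000 = -0.1347

-0.13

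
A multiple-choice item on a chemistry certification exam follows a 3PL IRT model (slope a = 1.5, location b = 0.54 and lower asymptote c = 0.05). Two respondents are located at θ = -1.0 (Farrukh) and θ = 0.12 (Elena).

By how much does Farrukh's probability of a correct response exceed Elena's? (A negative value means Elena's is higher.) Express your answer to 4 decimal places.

P(θ) = c + (1 − c) · 1 / (1 + exp(−a(θ − b)))
P(Farrukh) = 0.1358  [exponent -2.3100]
P(Elena) = 0.3801  [exponent -0.6300]
Difference = 0.1358 − 0.3801 = -0.2444

-0.2444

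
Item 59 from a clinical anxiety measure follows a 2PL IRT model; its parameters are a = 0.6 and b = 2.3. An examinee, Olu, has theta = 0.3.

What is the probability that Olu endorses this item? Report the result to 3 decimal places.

P(theta) = 1 / (1 + exp(−a(theta − b)))
Exponent: 0.6 × (0.3 − 2.3) = -1.2000
1/(1 + e^{1.2000}) = 0.2315

0.231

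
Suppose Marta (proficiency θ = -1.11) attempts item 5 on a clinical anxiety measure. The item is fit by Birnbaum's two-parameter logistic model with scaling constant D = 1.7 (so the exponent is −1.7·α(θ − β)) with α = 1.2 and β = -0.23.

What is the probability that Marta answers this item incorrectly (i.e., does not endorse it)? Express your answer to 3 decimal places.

0.858

P(θ) = 1 / (1 + exp(−D·α(θ − β)))
Exponent: 1.7 × 1.2 × (-1.11 − (-0.23)) = -1.7952
1/(1 + e^{1.7952}) = 0.1424
P = 0.1424
P(incorrect) = 1 − 0.1424 = 0.8576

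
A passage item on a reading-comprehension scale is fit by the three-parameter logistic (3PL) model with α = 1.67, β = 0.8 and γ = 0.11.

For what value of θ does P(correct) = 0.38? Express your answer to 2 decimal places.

0.30

P(θ) = γ + (1 − γ) · 1 / (1 + exp(−α(θ − β)))
Remove guessing floor: (0.38 − 0.11)/(1 − 0.11) = 0.3034
logit = ln(0.3034/0.6966) = -0.8313
θ = β + logit/(α) = 0.8 + (-0.8313)/1.6700 = 0.3022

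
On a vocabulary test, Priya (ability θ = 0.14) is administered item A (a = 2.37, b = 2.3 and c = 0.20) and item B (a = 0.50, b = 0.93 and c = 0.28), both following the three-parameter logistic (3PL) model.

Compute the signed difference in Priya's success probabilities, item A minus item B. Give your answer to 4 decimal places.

-0.3651

P(θ) = c + (1 − c) · 1 / (1 + exp(−a(θ − b)))
P_A = 0.2048
P_B = 0.5698
P_A − P_B = -0.3651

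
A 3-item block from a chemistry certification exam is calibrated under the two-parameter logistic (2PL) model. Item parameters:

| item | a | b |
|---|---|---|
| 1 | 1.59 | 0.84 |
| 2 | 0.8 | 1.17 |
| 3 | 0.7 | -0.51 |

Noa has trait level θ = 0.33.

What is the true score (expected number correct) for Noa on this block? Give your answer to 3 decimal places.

1.289

P(θ) = 1 / (1 + exp(−a(θ − b)))
P_1 = 1/(1+e^{0.8109}) = 0.3077
P_2 = 1/(1+e^{0.6720}) = 0.3380
P_3 = 1/(1+e^{-0.5880}) = 0.6429
E[score] = 0.3077 + 0.3380 + 0.6429 = 1.2887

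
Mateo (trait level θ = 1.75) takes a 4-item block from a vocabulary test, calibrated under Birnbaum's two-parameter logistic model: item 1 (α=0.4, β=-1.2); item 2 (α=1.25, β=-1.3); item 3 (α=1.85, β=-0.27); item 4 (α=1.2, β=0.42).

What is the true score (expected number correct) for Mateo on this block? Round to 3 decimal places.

P(θ) = 1 / (1 + exp(−α(θ − β)))
P_1 = 1/(1+e^{-1.1800}) = 0.7649
P_2 = 1/(1+e^{-3.8125}) = 0.9784
P_3 = 1/(1+e^{-3.7370}) = 0.9767
P_4 = 1/(1+e^{-1.5960}) = 0.8315
E[score] = 0.7649 + 0.9784 + 0.9767 + 0.8315 = 3.5515

3.552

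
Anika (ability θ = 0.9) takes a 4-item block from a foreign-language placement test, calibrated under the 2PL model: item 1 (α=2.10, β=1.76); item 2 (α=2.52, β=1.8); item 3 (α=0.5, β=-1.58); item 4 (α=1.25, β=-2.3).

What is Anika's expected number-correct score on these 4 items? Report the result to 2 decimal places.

1.99

P(θ) = 1 / (1 + exp(−α(θ − β)))
P_1 = 1/(1+e^{1.8060}) = 0.1411
P_2 = 1/(1+e^{2.2680}) = 0.0938
P_3 = 1/(1+e^{-1.2400}) = 0.7756
P_4 = 1/(1+e^{-4.0000}) = 0.9820
E[score] = 0.1411 + 0.0938 + 0.7756 + 0.9820 = 1.9925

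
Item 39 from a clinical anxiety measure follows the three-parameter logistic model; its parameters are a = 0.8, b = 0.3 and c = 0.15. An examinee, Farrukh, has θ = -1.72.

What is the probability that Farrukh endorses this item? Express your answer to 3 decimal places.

0.291

P(θ) = c + (1 − c) · 1 / (1 + exp(−a(θ − b)))
Exponent: 0.8 × (-1.72 − 0.3) = -1.6160
1/(1 + e^{1.6160}) = 0.1658
P = 0.15 + 0.85 × 0.1658 = 0.2909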